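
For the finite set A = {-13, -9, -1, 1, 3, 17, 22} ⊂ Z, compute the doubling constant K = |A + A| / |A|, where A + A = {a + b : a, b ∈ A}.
K = |A + A| / |A| = 25/7

Enumerate A + A = {a + b : a, b ∈ A}. With |A| = 7, there are |A|^2 = 49 ordered sum pairs; collecting distinct values, A + A = {-26, -22, -18, -14, -12, -10, -8, -6, -2, 0, 2, 4, 6, 8, 9, 13, 16, 18, 20, 21, 23, 25, 34, 39, 44}, so |A + A| = 25. Thus K = 25/7. For comparison, the minimum possible |A + A| over all 7-element sets is 2·7 − 1 = 13 (so min K = 13/7), attained only by arithmetic progressions.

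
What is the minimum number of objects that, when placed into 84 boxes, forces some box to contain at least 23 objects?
n = (23 − 1)·84 + 1 = 1849

By the generalised pigeonhole principle, to guarantee some box contains ≥ r objects we need more than (r − 1) · k objects total. Threshold: n = (r − 1) · k + 1. With r = 23 and k = 84: n = 22 · 84 + 1 = 1848 + 1 = 1849. For n = 1848 = 22 · 84, we can put exactly 22 objects in every box, avoiding 23 in any single one — so 1849 is tight.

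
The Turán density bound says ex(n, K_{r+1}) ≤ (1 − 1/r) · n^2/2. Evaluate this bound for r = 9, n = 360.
Turán density bound = (8/9) · 360^2/2 = 57600

Turán's theorem: ex(n, K_{r+1}) is achieved by the complete r-partite Turán graph T(n, r) with parts as balanced as possible, and is at most (1 − 1/r) · n^2/2. For r = 9, n = 360: the density bound is (8/9) · 129600/2 = 57600. Since 9 ∣ 360, the Turán graph T(360, 9) has parts of equal size 40, and its edge count e(T(360, 9)) = 57600 attains the density bound exactly.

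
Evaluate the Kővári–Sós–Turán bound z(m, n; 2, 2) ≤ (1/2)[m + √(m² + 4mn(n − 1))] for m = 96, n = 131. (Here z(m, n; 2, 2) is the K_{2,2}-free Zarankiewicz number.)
z(96, 131; 2, 2) ≤ (1/2)[96 + √(96² + 4·96·131·130)] = (1/2)[96 + √6548736] = 1327.5249

Kővári–Sós–Turán: let r_1, ..., r_96 be the row sums and z = Σ r_i the total number of 1s. Each pair of columns can share at most one row with both entries 1 (else a 2×2 all-ones block appears), so Σ_i C(r_i, 2) ≤ C(131, 2) = 8515. By convexity Σ_i C(r_i, 2) ≥ 96·C(z/96, 2) = z(z − 96)/(2·96), giving z² − 96z − 96·131·130 ≤ 0 and hence z ≤ (1/2)[96 + √(9216 + 4·1634880)] = (1/2)[96 + √6548736] ≈ (1/2)(96 + 2559.0498) = 1327.5249.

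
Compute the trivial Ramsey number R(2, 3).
R(2, 3) = 3

R(2, k) = k for all k ≥ 2: in a 2-colouring of K_k, either some edge is red (a red K_2) or all edges are blue (a blue K_k). And K_{2} coloured all-blue has no blue K_3, so R(2, 3) > 2. Hence R(2, 3) = 3.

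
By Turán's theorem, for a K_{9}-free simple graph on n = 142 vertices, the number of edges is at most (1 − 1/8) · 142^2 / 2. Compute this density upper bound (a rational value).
Turán density bound = (7/8) · 142^2/2 = 35287/4 ≈ 8821.75

Turán's theorem: ex(n, K_{r+1}) is achieved by the complete r-partite Turán graph T(n, r) with parts as balanced as possible, and is at most (1 − 1/r) · n^2/2. For r = 8, n = 142: the density bound is (7/8) · 20164/2 = 35287/4 ≈ 8821.75. The integer-valued extremum is e(T(142, 8)) = 8821, which is strictly less than the density bound 35287/4 since 8 ∤ 142 (the parts of T(142, 8) cannot all be equal).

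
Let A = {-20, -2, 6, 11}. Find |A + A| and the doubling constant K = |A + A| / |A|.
K = |A + A| / |A| = 10/4 = 5/2

Enumerate A + A = {a + b : a, b ∈ A}. With |A| = 4, there are |A|^2 = 16 ordered sum pairs; collecting distinct values, A + A = {-40, -22, -14, -9, -4, 4, 9, 12, 17, 22}, so |A + A| = 10. Thus K = 10/4 = 5/2. For comparison, the minimum possible |A + A| over all 4-element sets is 2·4 − 1 = 7 (so min K = 7/4), attained only by arithmetic progressions.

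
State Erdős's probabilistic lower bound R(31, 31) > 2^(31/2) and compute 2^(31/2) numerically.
2^(31/2) = 46340.95; so R(31, 31) > 46340.95

Colour each edge of K_n uniformly at random with red/blue. The expected number of monochromatic K_31 is C(n, 31) · 2 · 2^(−C(31,2)). If C(n, 31) · 2^(1 − C(31,2)) < 1, then with positive probability no monochromatic K_31 exists, so R(31, 31) > n. The standard estimate C(n, 31) ≤ n^31/31! shows this inequality holds whenever n ≤ 2^(31/2) (since 31! · 2^(C(31,2) − 1) > 2^(31^2/2) ≥ n^31). Hence R(31, 31) > 2^(31/2) = 46340.95.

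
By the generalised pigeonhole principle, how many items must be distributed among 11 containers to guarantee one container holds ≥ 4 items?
n = (4 − 1)·11 + 1 = 34

By the generalised pigeonhole principle, to guarantee some box contains ≥ r objects we need more than (r − 1) · k objects total. Threshold: n = (r − 1) · k + 1. With r = 4 and k = 11: n = 3 · 11 + 1 = 33 + 1 = 34. For n = 33 = 3 · 11, we can put exactly 3 objects in every box, avoiding 4 in any single one — so 34 is tight.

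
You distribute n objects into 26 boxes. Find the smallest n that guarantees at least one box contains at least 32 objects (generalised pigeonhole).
n = (32 − 1)·26 + 1 = 807

By the generalised pigeonhole principle, to guarantee some box contains ≥ r objects we need more than (r − 1) · k objects total. Threshold: n = (r − 1) · k + 1. With r = 32 and k = 26: n = 31 · 26 + 1 = 806 + 1 = 807. For n = 806 = 31 · 26, we can put exactly 31 objects in every box, avoiding 32 in any single one — so 807 is tight.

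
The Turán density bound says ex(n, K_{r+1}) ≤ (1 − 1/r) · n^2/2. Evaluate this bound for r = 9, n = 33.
Turán density bound = (8/9) · 33^2/2 = 484

Turán's theorem: ex(n, K_{r+1}) is achieved by the complete r-partite Turán graph T(n, r) with parts as balanced as possible, and is at most (1 − 1/r) · n^2/2. For r = 9, n = 33: the density bound is (8/9) · 1089/2 = 484. The integer-valued extremum is e(T(33, 9)) = 483, which is strictly less than the density bound 484 since 9 ∤ 33 (the parts of T(33, 9) cannot all be equal).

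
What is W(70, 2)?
W(70, 2) = 70 + 1 = 71

A 2-term AP is any pair of integers, so a monochromatic 2-AP exists iff some colour is used at least twice. With 70 colours, the colouring i ↦ i on {1, ..., 70} uses each colour once, avoiding any monochromatic pair, so W(70, 2) > 70. For {1, ..., 71}, pigeonhole forces two integers of the same colour, which form a monochromatic 2-AP. Hence W(70, 2) = 71.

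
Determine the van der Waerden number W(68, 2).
W(68, 2) = 68 + 1 = 69

A 2-term AP is any pair of integers, so a monochromatic 2-AP exists iff some colour is used at least twice. With 68 colours, the colouring i ↦ i on {1, ..., 68} uses each colour once, avoiding any monochromatic pair, so W(68, 2) > 68. For {1, ..., 69}, pigeonhole forces two integers of the same colour, which form a monochromatic 2-AP. Hence W(68, 2) = 69.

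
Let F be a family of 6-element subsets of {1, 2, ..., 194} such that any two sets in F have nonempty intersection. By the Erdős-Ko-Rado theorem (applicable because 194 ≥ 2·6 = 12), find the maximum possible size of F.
max |F| = C(193, 5) = 2118000528

The Erdős-Ko-Rado theorem states: for n ≥ 2k, an intersecting family of k-subsets of an n-element set has size at most C(n − 1, k − 1), with equality for 'star' families {A ⊆ [n] : |A| = k, i ∈ A} (fix an element i). For n = 194, k = 6: C(193, 5) = 2118000528.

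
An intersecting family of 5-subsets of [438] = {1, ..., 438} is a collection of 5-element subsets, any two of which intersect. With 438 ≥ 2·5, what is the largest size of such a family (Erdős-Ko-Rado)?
max |F| = C(437, 4) = 1498772345

The Erdős-Ko-Rado theorem states: for n ≥ 2k, an intersecting family of k-subsets of an n-element set has size at most C(n − 1, k − 1), with equality for 'star' families {A ⊆ [n] : |A| = k, i ∈ A} (fix an element i). For n = 438, k = 5: C(437, 4) = 1498772345.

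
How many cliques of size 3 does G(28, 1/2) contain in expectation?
E[# K_3] = C(28, 3) · (1/2)^C(3, 2) = 3276 / 2^3 = 819/2 = 409.5

For each 3-subset S of vertices (there are C(28, 3) = 3276 such S), let X_S = 1 if S induces a K_3 (all C(3, 2) = 3 edges present). Then P(X_S = 1) = (1/2)^3 = 1/8. By linearity of expectation, E[# K_3] = C(28, 3) · (1/2)^3 = 3276 / 8 = 819/2 = 409.5.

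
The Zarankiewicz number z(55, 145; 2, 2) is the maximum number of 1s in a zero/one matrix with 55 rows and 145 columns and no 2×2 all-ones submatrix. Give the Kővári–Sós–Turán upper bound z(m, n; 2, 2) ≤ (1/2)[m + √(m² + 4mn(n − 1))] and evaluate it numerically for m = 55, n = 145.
z(55, 145; 2, 2) ≤ (1/2)[55 + √(55² + 4·55·145·144)] = (1/2)[55 + √4596625] = 1099.4871

Kővári–Sós–Turán: let r_1, ..., r_55 be the row sums and z = Σ r_i the total number of 1s. Each pair of columns can share at most one row with both entries 1 (else a 2×2 all-ones block appears), so Σ_i C(r_i, 2) ≤ C(145, 2) = 10440. By convexity Σ_i C(r_i, 2) ≥ 55·C(z/55, 2) = z(z − 55)/(2·55), giving z² − 55z − 55·145·144 ≤ 0 and hence z ≤ (1/2)[55 + √(3025 + 4·1148400)] = (1/2)[55 + √4596625] ≈ (1/2)(55 + 2143.9741) = 1099.4871.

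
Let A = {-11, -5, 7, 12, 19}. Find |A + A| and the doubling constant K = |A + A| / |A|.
K = |A + A| / |A| = 14/5

Enumerate A + A = {a + b : a, b ∈ A}. With |A| = 5, there are |A|^2 = 25 ordered sum pairs; collecting distinct values, A + A = {-22, -16, -10, -4, 1, 2, 7, 8, 14, 19, 24, 26, 31, 38}, so |A + A| = 14. Thus K = 14/5. For comparison, the minimum possible |A + A| over all 5-element sets is 2·5 − 1 = 9 (so min K = 9/5), attained only by arithmetic progressions.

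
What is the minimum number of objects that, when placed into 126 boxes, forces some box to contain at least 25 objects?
n = (25 − 1)·126 + 1 = 3025

By the generalised pigeonhole principle, to guarantee some box contains ≥ r objects we need more than (r − 1) · k objects total. Threshold: n = (r − 1) · k + 1. With r = 25 and k = 126: n = 24 · 126 + 1 = 3024 + 1 = 3025. For n = 3024 = 24 · 126, we can put exactly 24 objects in every box, avoiding 25 in any single one — so 3025 is tight.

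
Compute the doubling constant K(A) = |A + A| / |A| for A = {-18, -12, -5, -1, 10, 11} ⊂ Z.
K = |A + A| / |A| = 20/6 = 10/3

Enumerate A + A = {a + b : a, b ∈ A}. With |A| = 6, there are |A|^2 = 36 ordered sum pairs; collecting distinct values, A + A = {-36, -30, -24, -23, -19, -17, -13, -10, -8, -7, -6, -2, -1, 5, 6, 9, 10, 20, 21, 22}, so |A + A| = 20. Thus K = 20/6 = 10/3. For comparison, the minimum possible |A + A| over all 6-element sets is 2·6 − 1 = 11 (so min K = 11/6), attained only by arithmetic progressions.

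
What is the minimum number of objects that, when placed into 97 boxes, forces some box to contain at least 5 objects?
n = (5 − 1)·97 + 1 = 389

By the generalised pigeonhole principle, to guarantee some box contains ≥ r objects we need more than (r − 1) · k objects total. Threshold: n = (r − 1) · k + 1. With r = 5 and k = 97: n = 4 · 97 + 1 = 388 + 1 = 389. For n = 388 = 4 · 97, we can put exactly 4 objects in every box, avoiding 5 in any single one — so 389 is tight.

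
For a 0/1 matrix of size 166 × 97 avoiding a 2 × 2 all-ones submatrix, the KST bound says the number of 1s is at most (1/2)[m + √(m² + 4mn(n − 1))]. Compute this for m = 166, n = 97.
z(166, 97; 2, 2) ≤ (1/2)[166 + √(166² + 4·166·97·96)] = (1/2)[166 + √6210724] = 1329.0662

Kővári–Sós–Turán: let r_1, ..., r_166 be the row sums and z = Σ r_i the total number of 1s. Each pair of columns can share at most one row with both entries 1 (else a 2×2 all-ones block appears), so Σ_i C(r_i, 2) ≤ C(97, 2) = 4656. By convexity Σ_i C(r_i, 2) ≥ 166·C(z/166, 2) = z(z − 166)/(2·166), giving z² − 166z − 166·97·96 ≤ 0 and hence z ≤ (1/2)[166 + √(27556 + 4·1545792)] = (1/2)[166 + √6210724] ≈ (1/2)(166 + 2492.1324) = 1329.0662.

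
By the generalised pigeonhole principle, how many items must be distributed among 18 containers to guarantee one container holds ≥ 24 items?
n = (24 − 1)·18 + 1 = 415

By the generalised pigeonhole principle, to guarantee some box contains ≥ r objects we need more than (r − 1) · k objects total. Threshold: n = (r − 1) · k + 1. With r = 24 and k = 18: n = 23 · 18 + 1 = 414 + 1 = 415. For n = 414 = 23 · 18, we can put exactly 23 objects in every box, avoiding 24 in any single one — so 415 is tight.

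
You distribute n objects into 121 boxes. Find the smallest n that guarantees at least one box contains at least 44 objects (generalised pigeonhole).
n = (44 − 1)·121 + 1 = 5204

By the generalised pigeonhole principle, to guarantee some box contains ≥ r objects we need more than (r − 1) · k objects total. Threshold: n = (r − 1) · k + 1. With r = 44 and k = 121: n = 43 · 121 + 1 = 5203 + 1 = 5204. For n = 5203 = 43 · 121, we can put exactly 43 objects in every box, avoiding 44 in any single one — so 5204 is tight.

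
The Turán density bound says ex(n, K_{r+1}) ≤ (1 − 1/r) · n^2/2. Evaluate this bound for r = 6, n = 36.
Turán density bound = (5/6) · 36^2/2 = 540

Turán's theorem: ex(n, K_{r+1}) is achieved by the complete r-partite Turán graph T(n, r) with parts as balanced as possible, and is at most (1 − 1/r) · n^2/2. For r = 6, n = 36: the density bound is (5/6) · 1296/2 = 540. Since 6 ∣ 36, the Turán graph T(36, 6) has parts of equal size 6, and its edge count e(T(36, 6)) = 540 attains the density bound exactly.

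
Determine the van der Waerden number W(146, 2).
W(146, 2) = 146 + 1 = 147

A 2-term AP is any pair of integers, so a monochromatic 2-AP exists iff some colour is used at least twice. With 146 colours, the colouring i ↦ i on {1, ..., 146} uses each colour once, avoiding any monochromatic pair, so W(146, 2) > 146. For {1, ..., 147}, pigeonhole forces two integers of the same colour, which form a monochromatic 2-AP. Hence W(146, 2) = 147.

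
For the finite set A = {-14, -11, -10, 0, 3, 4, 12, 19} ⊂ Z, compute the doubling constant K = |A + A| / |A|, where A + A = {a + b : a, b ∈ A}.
K = |A + A| / |A| = 32/8 = 4

Enumerate A + A = {a + b : a, b ∈ A}. With |A| = 8, there are |A|^2 = 64 ordered sum pairs; collecting distinct values, A + A = {-28, -25, -24, -22, -21, -20, -14, -11, -10, -8, -7, -6, -2, 0, 1, 2, 3, 4, 5, 6, 7, 8, 9, 12, 15, 16, 19, 22, 23, 24, 31, 38}, so |A + A| = 32. Thus K = 32/8 = 4. For comparison, the minimum possible |A + A| over all 8-element sets is 2·8 − 1 = 15 (so min K = 15/8), attained only by arithmetic progressions.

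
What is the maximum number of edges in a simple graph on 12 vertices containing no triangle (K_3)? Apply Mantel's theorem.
ex(12, K_3) = ⌊12^2/4⌋ = 36

Mantel (1907): a triangle-free graph on n vertices has at most ⌊n^2/4⌋ edges, with equality for the complete bipartite graph K_{⌊n/2⌋, ⌈n/2⌉}. For n = 12: ⌊12^2/4⌋ = ⌊144/4⌋ = 36. The extremal graph is K_{6, 6}, which has 6·6 = 36 edges.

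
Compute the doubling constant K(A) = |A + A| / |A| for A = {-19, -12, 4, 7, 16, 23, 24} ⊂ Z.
K = |A + A| / |A| = 26/7

Enumerate A + A = {a + b : a, b ∈ A}. With |A| = 7, there are |A|^2 = 49 ordered sum pairs; collecting distinct values, A + A = {-38, -31, -24, -15, -12, -8, -5, -3, 4, 5, 8, 11, 12, 14, 20, 23, 27, 28, 30, 31, 32, 39, 40, 46, 47, 48}, so |A + A| = 26. Thus K = 26/7. For comparison, the minimum possible |A + A| over all 7-element sets is 2·7 − 1 = 13 (so min K = 13/7), attained only by arithmetic progressions.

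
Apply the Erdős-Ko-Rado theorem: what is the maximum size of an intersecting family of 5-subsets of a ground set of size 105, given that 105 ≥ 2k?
max |F| = C(104, 4) = 4598126

Erdős-Ko-Rado (1961): when n ≥ 2k, max |F| = C(n−1, k−1). The bound is attained by the star {A : i ∈ A} for any fixed i ∈ [n]. Here C(105−1, 5−1) = C(104, 4) = 4598126.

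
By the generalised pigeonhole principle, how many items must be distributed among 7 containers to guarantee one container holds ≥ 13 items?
n = (13 − 1)·7 + 1 = 85

By the generalised pigeonhole principle, to guarantee some box contains ≥ r objects we need more than (r − 1) · k objects total. Threshold: n = (r − 1) · k + 1. With r = 13 and k = 7: n = 12 · 7 + 1 = 84 + 1 = 85. For n = 84 = 12 · 7, we can put exactly 12 objects in every box, avoiding 13 in any single one — so 85 is tight.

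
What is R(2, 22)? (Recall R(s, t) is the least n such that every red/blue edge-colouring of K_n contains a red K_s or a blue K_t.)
R(2, 22) = 22

R(2, k) = k for all k ≥ 2: in a 2-colouring of K_k, either some edge is red (a red K_2) or all edges are blue (a blue K_k). And K_{21} coloured all-blue has no blue K_22, so R(2, 22) > 21. Hence R(2, 22) = 22.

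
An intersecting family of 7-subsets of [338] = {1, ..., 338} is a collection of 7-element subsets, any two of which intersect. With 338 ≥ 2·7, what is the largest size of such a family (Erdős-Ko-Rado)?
max |F| = C(337, 6) = 1945406098104

Erdős-Ko-Rado (1961): when n ≥ 2k, max |F| = C(n−1, k−1). The bound is attained by the star {A : i ∈ A} for any fixed i ∈ [n]. Here C(338−1, 7−1) = C(337, 6) = 1945406098104.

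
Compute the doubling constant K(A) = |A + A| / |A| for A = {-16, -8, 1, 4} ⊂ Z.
K = |A + A| / |A| = 10/4 = 5/2

Enumerate A + A = {a + b : a, b ∈ A}. With |A| = 4, there are |A|^2 = 16 ordered sum pairs; collecting distinct values, A + A = {-32, -24, -16, -15, -12, -7, -4, 2, 5, 8}, so |A + A| = 10. Thus K = 10/4 = 5/2. For comparison, the minimum possible |A + A| over all 4-element sets is 2·4 − 1 = 7 (so min K = 7/4), attained only by arithmetic progressions.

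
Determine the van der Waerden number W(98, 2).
W(98, 2) = 98 + 1 = 99

A 2-term AP is any pair of integers, so a monochromatic 2-AP exists iff some colour is used at least twice. With 98 colours, the colouring i ↦ i on {1, ..., 98} uses each colour once, avoiding any monochromatic pair, so W(98, 2) > 98. For {1, ..., 99}, pigeonhole forces two integers of the same colour, which form a monochromatic 2-AP. Hence W(98, 2) = 99.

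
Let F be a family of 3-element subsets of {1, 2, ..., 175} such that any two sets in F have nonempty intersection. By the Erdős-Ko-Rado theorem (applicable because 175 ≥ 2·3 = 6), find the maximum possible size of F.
max |F| = C(174, 2) = 15051

Erdős-Ko-Rado (1961): when n ≥ 2k, max |F| = C(n−1, k−1). The bound is attained by the star {A : i ∈ A} for any fixed i ∈ [n]. Here C(175−1, 3−1) = C(174, 2) = 15051.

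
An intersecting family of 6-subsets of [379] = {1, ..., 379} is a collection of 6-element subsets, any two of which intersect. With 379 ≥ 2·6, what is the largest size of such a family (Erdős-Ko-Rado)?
max |F| = C(378, 5) = 62624261700

The Erdős-Ko-Rado theorem states: for n ≥ 2k, an intersecting family of k-subsets of an n-element set has size at most C(n − 1, k − 1), with equality for 'star' families {A ⊆ [n] : |A| = k, i ∈ A} (fix an element i). For n = 379, k = 6: C(378, 5) = 62624261700.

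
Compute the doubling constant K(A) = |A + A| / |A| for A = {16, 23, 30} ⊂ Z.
K = |A + A| / |A| = 5/3

Enumerate A + A = {a + b : a, b ∈ A}. With |A| = 3, there are |A|^2 = 9 ordered sum pairs; collecting distinct values, A + A = {32, 39, 46, 53, 60}, so |A + A| = 5. Thus K = 5/3. Here |A + A| = 2|A| − 1 = 5, the minimum possible — so K = 5/3 is minimal, which holds iff A is an arithmetic progression.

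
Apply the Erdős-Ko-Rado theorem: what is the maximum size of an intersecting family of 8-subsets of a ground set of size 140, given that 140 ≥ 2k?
max |F| = C(139, 7) = 170613359082

The Erdős-Ko-Rado theorem states: for n ≥ 2k, an intersecting family of k-subsets of an n-element set has size at most C(n − 1, k − 1), with equality for 'star' families {A ⊆ [n] : |A| = k, i ∈ A} (fix an element i). For n = 140, k = 8: C(139, 7) = 170613359082.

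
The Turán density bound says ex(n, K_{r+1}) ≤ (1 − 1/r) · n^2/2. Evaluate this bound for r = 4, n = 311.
Turán density bound = (3/4) · 311^2/2 = 290163/8 ≈ 36270.375

Turán's theorem: ex(n, K_{r+1}) is achieved by the complete r-partite Turán graph T(n, r) with parts as balanced as possible, and is at most (1 − 1/r) · n^2/2. For r = 4, n = 311: the density bound is (3/4) · 96721/2 = 290163/8 ≈ 36270.375. The integer-valued extremum is e(T(311, 4)) = 36270, which is strictly less than the density bound 290163/8 since 4 ∤ 311 (the parts of T(311, 4) cannot all be equal).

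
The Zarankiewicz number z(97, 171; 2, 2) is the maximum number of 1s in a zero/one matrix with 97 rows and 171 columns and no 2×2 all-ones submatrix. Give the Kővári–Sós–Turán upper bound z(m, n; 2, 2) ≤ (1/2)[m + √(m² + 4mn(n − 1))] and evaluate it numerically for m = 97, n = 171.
z(97, 171; 2, 2) ≤ (1/2)[97 + √(97² + 4·97·171·170)] = (1/2)[97 + √11288569] = 1728.4233

Kővári–Sós–Turán: let r_1, ..., r_97 be the row sums and z = Σ r_i the total number of 1s. Each pair of columns can share at most one row with both entries 1 (else a 2×2 all-ones block appears), so Σ_i C(r_i, 2) ≤ C(171, 2) = 14535. By convexity Σ_i C(r_i, 2) ≥ 97·C(z/97, 2) = z(z − 97)/(2·97), giving z² − 97z − 97·171·170 ≤ 0 and hence z ≤ (1/2)[97 + √(9409 + 4·2819790)] = (1/2)[97 + √11288569] ≈ (1/2)(97 + 3359.8466) = 1728.4233.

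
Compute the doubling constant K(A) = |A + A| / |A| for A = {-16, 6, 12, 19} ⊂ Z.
K = |A + A| / |A| = 10/4 = 5/2

Enumerate A + A = {a + b : a, b ∈ A}. With |A| = 4, there are |A|^2 = 16 ordered sum pairs; collecting distinct values, A + A = {-32, -10, -4, 3, 12, 18, 24, 25, 31, 38}, so |A + A| = 10. Thus K = 10/4 = 5/2. For comparison, the minimum possible |A + A| over all 4-element sets is 2·4 − 1 = 7 (so min K = 7/4), attained only by arithmetic progressions.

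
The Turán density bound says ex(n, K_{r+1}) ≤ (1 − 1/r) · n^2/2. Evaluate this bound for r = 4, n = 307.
Turán density bound = (3/4) · 307^2/2 = 282747/8 ≈ 35343.375

Turán's theorem: ex(n, K_{r+1}) is achieved by the complete r-partite Turán graph T(n, r) with parts as balanced as possible, and is at most (1 − 1/r) · n^2/2. For r = 4, n = 307: the density bound is (3/4) · 94249/2 = 282747/8 ≈ 35343.375. The integer-valued extremum is e(T(307, 4)) = 35343, which is strictly less than the density bound 282747/8 since 4 ∤ 307 (the parts of T(307, 4) cannot all be equal).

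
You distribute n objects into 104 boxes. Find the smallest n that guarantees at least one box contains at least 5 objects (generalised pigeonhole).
n = (5 − 1)·104 + 1 = 417

By the generalised pigeonhole principle, to guarantee some box contains ≥ r objects we need more than (r − 1) · k objects total. Threshold: n = (r − 1) · k + 1. With r = 5 and k = 104: n = 4 · 104 + 1 = 416 + 1 = 417. For n = 416 = 4 · 104, we can put exactly 4 objects in every box, avoiding 5 in any single one — so 417 is tight.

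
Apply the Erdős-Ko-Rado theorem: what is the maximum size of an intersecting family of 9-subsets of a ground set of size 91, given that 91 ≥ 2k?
max |F| = C(90, 8) = 77515521435

The Erdős-Ko-Rado theorem states: for n ≥ 2k, an intersecting family of k-subsets of an n-element set has size at most C(n − 1, k − 1), with equality for 'star' families {A ⊆ [n] : |A| = k, i ∈ A} (fix an element i). For n = 91, k = 9: C(90, 8) = 77515521435.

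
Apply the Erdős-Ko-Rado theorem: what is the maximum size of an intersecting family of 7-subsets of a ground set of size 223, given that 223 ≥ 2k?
max |F| = C(222, 6) = 155308696543

Erdős-Ko-Rado (1961): when n ≥ 2k, max |F| = C(n−1, k−1). The bound is attained by the star {A : i ∈ A} for any fixed i ∈ [n]. Here C(223−1, 7−1) = C(222, 6) = 155308696543.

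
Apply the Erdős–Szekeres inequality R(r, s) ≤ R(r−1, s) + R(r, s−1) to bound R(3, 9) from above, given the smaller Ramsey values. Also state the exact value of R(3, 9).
R(3, 9) ≤ R(2, 9) + R(3, 8) = 9 + 28 = 37; exact value R(3, 9) = 36.

The Erdős–Szekeres recurrence R(r, s) ≤ R(r−1, s) + R(r, s−1) applied to (r, s) = (3, 9) gives
  R(3, 9) ≤ R(2, 9) + R(3, 8) = 9 + 28 = 37.
(Recall R(2, k) = k and R is symmetric.) The recurrence is not tight here (it gives 37, but the exact value is R(3, 9) = 36); the tight upper bound requires a sharper argument than the simple recurrence, combined with a lower-bound construction on K_{35}.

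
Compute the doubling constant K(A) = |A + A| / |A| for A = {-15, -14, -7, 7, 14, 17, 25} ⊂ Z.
K = |A + A| / |A| = 26/7

Enumerate A + A = {a + b : a, b ∈ A}. With |A| = 7, there are |A|^2 = 49 ordered sum pairs; collecting distinct values, A + A = {-30, -29, -28, -22, -21, -14, -8, -7, -1, 0, 2, 3, 7, 10, 11, 14, 18, 21, 24, 28, 31, 32, 34, 39, 42, 50}, so |A + A| = 26. Thus K = 26/7. For comparison, the minimum possible |A + A| over all 7-element sets is 2·7 − 1 = 13 (so min K = 13/7), attained only by arithmetic progressions.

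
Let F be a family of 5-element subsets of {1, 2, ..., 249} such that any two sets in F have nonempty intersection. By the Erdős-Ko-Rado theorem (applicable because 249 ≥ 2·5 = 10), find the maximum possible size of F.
max |F| = C(248, 4) = 153829130

The Erdős-Ko-Rado theorem states: for n ≥ 2k, an intersecting family of k-subsets of an n-element set has size at most C(n − 1, k − 1), with equality for 'star' families {A ⊆ [n] : |A| = k, i ∈ A} (fix an element i). For n = 249, k = 5: C(248, 4) = 153829130.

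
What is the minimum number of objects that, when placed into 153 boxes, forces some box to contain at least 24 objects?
n = (24 − 1)·153 + 1 = 3520

By the generalised pigeonhole principle, to guarantee some box contains ≥ r objects we need more than (r − 1) · k objects total. Threshold: n = (r − 1) · k + 1. With r = 24 and k = 153: n = 23 · 153 + 1 = 3519 + 1 = 3520. For n = 3519 = 23 · 153, we can put exactly 23 objects in every box, avoiding 24 in any single one — so 3520 is tight.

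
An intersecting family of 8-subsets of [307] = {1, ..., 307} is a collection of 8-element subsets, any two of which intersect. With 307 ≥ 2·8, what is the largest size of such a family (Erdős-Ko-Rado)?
max |F| = C(306, 7) = 46515922124400

Erdős-Ko-Rado (1961): when n ≥ 2k, max |F| = C(n−1, k−1). The bound is attained by the star {A : i ∈ A} for any fixed i ∈ [n]. Here C(307−1, 8−1) = C(306, 7) = 46515922124400.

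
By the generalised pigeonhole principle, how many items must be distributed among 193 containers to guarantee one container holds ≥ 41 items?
n = (41 − 1)·193 + 1 = 7721

By the generalised pigeonhole principle, to guarantee some box contains ≥ r objects we need more than (r − 1) · k objects total. Threshold: n = (r − 1) · k + 1. With r = 41 and k = 193: n = 40 · 193 + 1 = 7720 + 1 = 7721. For n = 7720 = 40 · 193, we can put exactly 40 objects in every box, avoiding 41 in any single one — so 7721 is tight.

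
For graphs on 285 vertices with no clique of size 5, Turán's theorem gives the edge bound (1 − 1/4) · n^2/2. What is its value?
Turán density bound = (3/4) · 285^2/2 = 243675/8 ≈ 30459.375

Turán's theorem: ex(n, K_{r+1}) is achieved by the complete r-partite Turán graph T(n, r) with parts as balanced as possible, and is at most (1 − 1/r) · n^2/2. For r = 4, n = 285: the density bound is (3/4) · 81225/2 = 243675/8 ≈ 30459.375. The integer-valued extremum is e(T(285, 4)) = 30459, which is strictly less than the density bound 243675/8 since 4 ∤ 285 (the parts of T(285, 4) cannot all be equal).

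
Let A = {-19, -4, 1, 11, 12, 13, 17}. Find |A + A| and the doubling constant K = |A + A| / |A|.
K = |A + A| / |A| = 25/7

Enumerate A + A = {a + b : a, b ∈ A}. With |A| = 7, there are |A|^2 = 49 ordered sum pairs; collecting distinct values, A + A = {-38, -23, -18, -8, -7, -6, -3, -2, 2, 7, 8, 9, 12, 13, 14, 18, 22, 23, 24, 25, 26, 28, 29, 30, 34}, so |A + A| = 25. Thus K = 25/7. For comparison, the minimum possible |A + A| over all 7-element sets is 2·7 − 1 = 13 (so min K = 13/7), attained only by arithmetic progressions.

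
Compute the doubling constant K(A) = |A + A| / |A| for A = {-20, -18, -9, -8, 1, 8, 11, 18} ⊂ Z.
K = |A + A| / |A| = 30/8 = 15/4

Enumerate A + A = {a + b : a, b ∈ A}. With |A| = 8, there are |A|^2 = 64 ordered sum pairs; collecting distinct values, A + A = {-40, -38, -36, -29, -28, -27, -26, -19, -18, -17, -16, -12, -10, -9, -8, -7, -2, -1, 0, 2, 3, 9, 10, 12, 16, 19, 22, 26, 29, 36}, so |A + A| = 30. Thus K = 30/8 = 15/4. For comparison, the minimum possible |A + A| over all 8-element sets is 2·8 − 1 = 15 (so min K = 15/8), attained only by arithmetic progressions.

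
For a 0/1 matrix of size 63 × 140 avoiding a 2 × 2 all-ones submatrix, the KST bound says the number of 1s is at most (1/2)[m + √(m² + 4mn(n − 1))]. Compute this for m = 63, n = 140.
z(63, 140; 2, 2) ≤ (1/2)[63 + √(63² + 4·63·140·139)] = (1/2)[63 + √4907889] = 1139.1878

Kővári–Sós–Turán: let r_1, ..., r_63 be the row sums and z = Σ r_i the total number of 1s. Each pair of columns can share at most one row with both entries 1 (else a 2×2 all-ones block appears), so Σ_i C(r_i, 2) ≤ C(140, 2) = 9730. By convexity Σ_i C(r_i, 2) ≥ 63·C(z/63, 2) = z(z − 63)/(2·63), giving z² − 63z − 63·140·139 ≤ 0 and hence z ≤ (1/2)[63 + √(3969 + 4·1225980)] = (1/2)[63 + √4907889] ≈ (1/2)(63 + 2215.3756) = 1139.1878.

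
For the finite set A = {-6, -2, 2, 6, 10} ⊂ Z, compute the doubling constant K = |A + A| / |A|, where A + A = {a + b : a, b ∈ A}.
K = |A + A| / |A| = 9/5

Enumerate A + A = {a + b : a, b ∈ A}. With |A| = 5, there are |A|^2 = 25 ordered sum pairs; collecting distinct values, A + A = {-12, -8, -4, 0, 4, 8, 12, 16, 20}, so |A + A| = 9. Thus K = 9/5. Here |A + A| = 2|A| − 1 = 9, the minimum possible — so K = 9/5 is minimal, which holds iff A is an arithmetic progression.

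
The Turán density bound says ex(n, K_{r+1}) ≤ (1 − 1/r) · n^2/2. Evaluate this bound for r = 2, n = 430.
Turán density bound = (1/2) · 430^2/2 = 46225

Turán's theorem: ex(n, K_{r+1}) is achieved by the complete r-partite Turán graph T(n, r) with parts as balanced as possible, and is at most (1 − 1/r) · n^2/2. For r = 2, n = 430: the density bound is (1/2) · 184900/2 = 46225. Since 2 ∣ 430, the Turán graph T(430, 2) has parts of equal size 215, and its edge count e(T(430, 2)) = 46225 attains the density bound exactly.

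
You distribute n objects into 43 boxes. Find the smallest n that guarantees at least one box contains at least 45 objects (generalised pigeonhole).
n = (45 − 1)·43 + 1 = 1893

By the generalised pigeonhole principle, to guarantee some box contains ≥ r objects we need more than (r − 1) · k objects total. Threshold: n = (r − 1) · k + 1. With r = 45 and k = 43: n = 44 · 43 + 1 = 1892 + 1 = 1893. For n = 1892 = 44 · 43, we can put exactly 44 objects in every box, avoiding 45 in any single one — so 1893 is tight.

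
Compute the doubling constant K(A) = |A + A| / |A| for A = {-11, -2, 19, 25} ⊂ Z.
K = |A + A| / |A| = 10/4 = 5/2

Enumerate A + A = {a + b : a, b ∈ A}. With |A| = 4, there are |A|^2 = 16 ordered sum pairs; collecting distinct values, A + A = {-22, -13, -4, 8, 14, 17, 23, 38, 44, 50}, so |A + A| = 10. Thus K = 10/4 = 5/2. For comparison, the minimum possible |A + A| over all 4-element sets is 2·4 − 1 = 7 (so min K = 7/4), attained only by arithmetic progressions.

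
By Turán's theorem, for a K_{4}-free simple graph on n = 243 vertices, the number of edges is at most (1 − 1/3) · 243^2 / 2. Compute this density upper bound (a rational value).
Turán density bound = (2/3) · 243^2/2 = 19683

Turán's theorem: ex(n, K_{r+1}) is achieved by the complete r-partite Turán graph T(n, r) with parts as balanced as possible, and is at most (1 − 1/r) · n^2/2. For r = 3, n = 243: the density bound is (2/3) · 59049/2 = 19683. Since 3 ∣ 243, the Turán graph T(243, 3) has parts of equal size 81, and its edge count e(T(243, 3)) = 19683 attains the density bound exactly.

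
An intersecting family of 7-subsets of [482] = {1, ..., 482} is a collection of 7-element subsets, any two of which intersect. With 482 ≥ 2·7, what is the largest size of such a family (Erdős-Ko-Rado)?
max |F| = C(481, 6) = 16670267127696

Erdős-Ko-Rado (1961): when n ≥ 2k, max |F| = C(n−1, k−1). The bound is attained by the star {A : i ∈ A} for any fixed i ∈ [n]. Here C(482−1, 7−1) = C(481, 6) = 16670267127696.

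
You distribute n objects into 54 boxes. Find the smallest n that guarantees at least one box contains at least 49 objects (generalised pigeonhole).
n = (49 − 1)·54 + 1 = 2593

By the generalised pigeonhole principle, to guarantee some box contains ≥ r objects we need more than (r − 1) · k objects total. Threshold: n = (r − 1) · k + 1. With r = 49 and k = 54: n = 48 · 54 + 1 = 2592 + 1 = 2593. For n = 2592 = 48 · 54, we can put exactly 48 objects in every box, avoiding 49 in any single one — so 2593 is tight.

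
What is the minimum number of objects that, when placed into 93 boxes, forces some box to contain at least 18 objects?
n = (18 − 1)·93 + 1 = 1582

By the generalised pigeonhole principle, to guarantee some box contains ≥ r objects we need more than (r − 1) · k objects total. Threshold: n = (r − 1) · k + 1. With r = 18 and k = 93: n = 17 · 93 + 1 = 1581 + 1 = 1582. For n = 1581 = 17 · 93, we can put exactly 17 objects in every box, avoiding 18 in any single one — so 1582 is tight.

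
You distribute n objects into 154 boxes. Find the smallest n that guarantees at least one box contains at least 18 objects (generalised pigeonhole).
n = (18 − 1)·154 + 1 = 2619

By the generalised pigeonhole principle, to guarantee some box contains ≥ r objects we need more than (r − 1) · k objects total. Threshold: n = (r − 1) · k + 1. With r = 18 and k = 154: n = 17 · 154 + 1 = 2618 + 1 = 2619. For n = 2618 = 17 · 154, we can put exactly 17 objects in every box, avoiding 18 in any single one — so 2619 is tight.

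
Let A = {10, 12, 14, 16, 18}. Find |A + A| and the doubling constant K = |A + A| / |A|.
K = |A + A| / |A| = 9/5

Enumerate A + A = {a + b : a, b ∈ A}. With |A| = 5, there are |A|^2 = 25 ordered sum pairs; collecting distinct values, A + A = {20, 22, 24, 26, 28, 30, 32, 34, 36}, so |A + A| = 9. Thus K = 9/5. Here |A + A| = 2|A| − 1 = 9, the minimum possible — so K = 9/5 is minimal, which holds iff A is an arithmetic progression.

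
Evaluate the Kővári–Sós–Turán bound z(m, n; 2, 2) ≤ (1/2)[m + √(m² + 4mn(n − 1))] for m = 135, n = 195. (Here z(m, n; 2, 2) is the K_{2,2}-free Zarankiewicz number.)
z(135, 195; 2, 2) ≤ (1/2)[135 + √(135² + 4·135·195·194)] = (1/2)[135 + √20446425] = 2328.3862

Kővári–Sós–Turán: let r_1, ..., r_135 be the row sums and z = Σ r_i the total number of 1s. Each pair of columns can share at most one row with both entries 1 (else a 2×2 all-ones block appears), so Σ_i C(r_i, 2) ≤ C(195, 2) = 18915. By convexity Σ_i C(r_i, 2) ≥ 135·C(z/135, 2) = z(z − 135)/(2·135), giving z² − 135z − 135·195·194 ≤ 0 and hence z ≤ (1/2)[135 + √(18225 + 4·5107050)] = (1/2)[135 + √20446425] ≈ (1/2)(135 + 4521.7723) = 2328.3862.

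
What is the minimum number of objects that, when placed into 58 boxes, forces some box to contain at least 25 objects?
n = (25 − 1)·58 + 1 = 1393

By the generalised pigeonhole principle, to guarantee some box contains ≥ r objects we need more than (r − 1) · k objects total. Threshold: n = (r − 1) · k + 1. With r = 25 and k = 58: n = 24 · 58 + 1 = 1392 + 1 = 1393. For n = 1392 = 24 · 58, we can put exactly 24 objects in every box, avoiding 25 in any single one — so 1393 is tight.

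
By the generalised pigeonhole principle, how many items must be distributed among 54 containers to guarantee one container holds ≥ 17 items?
n = (17 − 1)·54 + 1 = 865

By the generalised pigeonhole principle, to guarantee some box contains ≥ r objects we need more than (r − 1) · k objects total. Threshold: n = (r − 1) · k + 1. With r = 17 and k = 54: n = 16 · 54 + 1 = 864 + 1 = 865. For n = 864 = 16 · 54, we can put exactly 16 objects in every box, avoiding 17 in any single one — so 865 is tight.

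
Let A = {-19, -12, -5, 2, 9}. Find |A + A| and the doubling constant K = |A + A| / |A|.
K = |A + A| / |A| = 9/5

Enumerate A + A = {a + b : a, b ∈ A}. With |A| = 5, there are |A|^2 = 25 ordered sum pairs; collecting distinct values, A + A = {-38, -31, -24, -17, -10, -3, 4, 11, 18}, so |A + A| = 9. Thus K = 9/5. Here |A + A| = 2|A| − 1 = 9, the minimum possible — so K = 9/5 is minimal, which holds iff A is an arithmetic progression.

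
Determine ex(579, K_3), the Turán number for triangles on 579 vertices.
ex(579, K_3) = ⌊579^2/4⌋ = 83810

Mantel (1907): a triangle-free graph on n vertices has at most ⌊n^2/4⌋ edges, with equality for the complete bipartite graph K_{⌊n/2⌋, ⌈n/2⌉}. For n = 579: ⌊579^2/4⌋ = ⌊335241/4⌋ = 83810. The extremal graph is K_{289, 290}, which has 289·290 = 83810 edges.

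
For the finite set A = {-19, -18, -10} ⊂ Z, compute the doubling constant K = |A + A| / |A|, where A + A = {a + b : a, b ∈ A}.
K = |A + A| / |A| = 6/3 = 2

Enumerate A + A = {a + b : a, b ∈ A}. With |A| = 3, there are |A|^2 = 9 ordered sum pairs; collecting distinct values, A + A = {-38, -37, -36, -29, -28, -20}, so |A + A| = 6. Thus K = 6/3 = 2. For comparison, the minimum possible |A + A| over all 3-element sets is 2·3 − 1 = 5 (so min K = 5/3), attained only by arithmetic progressions.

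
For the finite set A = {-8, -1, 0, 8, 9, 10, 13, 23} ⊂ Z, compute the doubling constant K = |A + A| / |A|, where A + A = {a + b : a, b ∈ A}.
K = |A + A| / |A| = 30/8 = 15/4

Enumerate A + A = {a + b : a, b ∈ A}. With |A| = 8, there are |A|^2 = 64 ordered sum pairs; collecting distinct values, A + A = {-16, -9, -8, -2, -1, 0, 1, 2, 5, 7, 8, 9, 10, 12, 13, 15, 16, 17, 18, 19, 20, 21, 22, 23, 26, 31, 32, 33, 36, 46}, so |A + A| = 30. Thus K = 30/8 = 15/4. For comparison, the minimum possible |A + A| over all 8-element sets is 2·8 − 1 = 15 (so min K = 15/8), attained only by arithmetic progressions.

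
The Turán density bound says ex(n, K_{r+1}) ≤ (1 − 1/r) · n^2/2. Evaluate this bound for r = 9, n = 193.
Turán density bound = (8/9) · 193^2/2 = 148996/9 ≈ 16555.1111

Turán's theorem: ex(n, K_{r+1}) is achieved by the complete r-partite Turán graph T(n, r) with parts as balanced as possible, and is at most (1 − 1/r) · n^2/2. For r = 9, n = 193: the density bound is (8/9) · 37249/2 = 148996/9 ≈ 16555.1111. The integer-valued extremum is e(T(193, 9)) = 16554, which is strictly less than the density bound 148996/9 since 9 ∤ 193 (the parts of T(193, 9) cannot all be equal).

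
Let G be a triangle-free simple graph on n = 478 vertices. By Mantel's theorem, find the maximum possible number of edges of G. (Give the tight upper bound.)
ex(478, K_3) = ⌊478^2/4⌋ = 57121

Mantel (1907): a triangle-free graph on n vertices has at most ⌊n^2/4⌋ edges, with equality for the complete bipartite graph K_{⌊n/2⌋, ⌈n/2⌉}. For n = 478: ⌊478^2/4⌋ = ⌊228484/4⌋ = 57121. The extremal graph is K_{239, 239}, which has 239·239 = 57121 edges.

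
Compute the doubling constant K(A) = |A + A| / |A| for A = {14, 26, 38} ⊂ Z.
K = |A + A| / |A| = 5/3

Enumerate A + A = {a + b : a, b ∈ A}. With |A| = 3, there are |A|^2 = 9 ordered sum pairs; collecting distinct values, A + A = {28, 40, 52, 64, 76}, so |A + A| = 5. Thus K = 5/3. Here |A + A| = 2|A| − 1 = 5, the minimum possible — so K = 5/3 is minimal, which holds iff A is an arithmetic progression.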